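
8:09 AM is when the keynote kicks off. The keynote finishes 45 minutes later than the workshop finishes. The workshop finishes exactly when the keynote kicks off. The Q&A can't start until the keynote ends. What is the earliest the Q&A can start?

The workshop ends at 8:09 AM.
The keynote ends at 8:09 AM + 45 min = 8:54 AM.
The Q&A is bounded by the keynote, so the earliest it can start is 8:54 AM.

8:54 AM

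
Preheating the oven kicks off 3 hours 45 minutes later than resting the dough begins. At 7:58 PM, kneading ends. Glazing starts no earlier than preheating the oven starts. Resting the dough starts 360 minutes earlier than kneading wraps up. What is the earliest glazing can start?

Resting the dough starts at 7:58 PM − 360 min = 1:58 PM.
Preheating the oven starts at 1:58 PM + 225 min = 5:43 PM.
Glazing is bounded by preheating the oven, so the earliest it can start is 5:43 PM.

5:43 PM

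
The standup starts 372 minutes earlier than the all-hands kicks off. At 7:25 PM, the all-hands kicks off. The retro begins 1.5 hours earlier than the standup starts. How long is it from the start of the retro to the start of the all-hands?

The standup starts at 7:25 PM − 372 min = 1:13 PM.
The retro starts at 1:13 PM − 90 min = 11:43 AM.
From 11:43 AM to 7:25 PM is 462 minutes.

462 minutes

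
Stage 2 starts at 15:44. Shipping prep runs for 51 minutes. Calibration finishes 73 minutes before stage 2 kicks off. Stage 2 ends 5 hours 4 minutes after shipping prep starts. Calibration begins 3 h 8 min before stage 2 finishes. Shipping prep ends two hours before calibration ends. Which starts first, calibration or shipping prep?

shipping prep

Calibration ends at 15:44 − 73 min = 14:31.
Shipping prep ends at 14:31 − 120 min = 12:31.
Shipping prep starts at 12:31 − 51 min = 11:40.
Stage 2 ends at 11:40 + 304 min = 16:44.
Calibration starts at 16:44 − 188 min = 13:36.
Calibration starts at 13:36 and shipping prep starts at 11:40, so shipping prep is first.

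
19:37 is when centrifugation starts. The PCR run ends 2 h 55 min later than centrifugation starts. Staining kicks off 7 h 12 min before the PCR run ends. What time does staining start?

The PCR run ends at 19:37 + 175 min = 22:32.
Staining starts at 22:32 − 432 min = 15:20.

15:20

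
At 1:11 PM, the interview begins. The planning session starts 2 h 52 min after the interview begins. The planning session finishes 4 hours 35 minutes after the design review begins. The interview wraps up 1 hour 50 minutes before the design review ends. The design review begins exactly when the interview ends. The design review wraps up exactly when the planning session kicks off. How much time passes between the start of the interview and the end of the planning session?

The planning session starts at 1:11 PM + 172 min = 4:03 PM.
So the design review ends at 4:03 PM.
The interview ends at 4:03 PM − 110 min = 2:13 PM.
So the design review starts at 2:13 PM.
The planning session ends at 2:13 PM + 275 min = 6:48 PM.
From 1:11 PM to 6:48 PM is 5 hours 37 minutes.

5 hours 37 minutes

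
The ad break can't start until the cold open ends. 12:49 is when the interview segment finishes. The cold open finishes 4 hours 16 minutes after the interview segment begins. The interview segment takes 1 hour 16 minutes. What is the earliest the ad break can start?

15:49

The interview segment starts at 12:49 − 76 min = 11:33.
The cold open ends at 11:33 + 256 min = 15:49.
The ad break is bounded by the cold open, so the earliest it can start is 15:49.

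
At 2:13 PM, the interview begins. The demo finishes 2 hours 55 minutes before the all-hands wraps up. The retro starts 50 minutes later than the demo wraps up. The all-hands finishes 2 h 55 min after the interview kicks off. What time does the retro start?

The all-hands ends at 2:13 PM + 175 min = 5:08 PM.
The demo ends at 5:08 PM − 175 min = 2:13 PM.
The retro starts at 2:13 PM + 50 min = 3:03 PM.

3:03 PM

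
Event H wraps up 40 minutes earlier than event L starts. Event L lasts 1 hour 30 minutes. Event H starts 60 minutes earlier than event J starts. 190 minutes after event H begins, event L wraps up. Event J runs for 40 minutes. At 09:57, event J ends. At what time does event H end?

Event J starts at 09:57 − 40 min = 09:17.
Event H starts at 09:17 − 60 min = 08:17.
Event L ends at 08:17 + 190 min = 11:27.
Event L starts at 11:27 − 90 min = 09:57.
Event H ends at 09:57 − 40 min = 09:17.

09:17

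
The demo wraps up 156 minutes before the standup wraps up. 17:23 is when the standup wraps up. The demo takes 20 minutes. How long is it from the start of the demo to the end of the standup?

2 hours 56 minutes

The demo ends at 17:23 − 156 min = 14:47.
The demo starts at 14:47 − 20 min = 14:27.
From 14:27 to 17:23 is 2 hours 56 minutes.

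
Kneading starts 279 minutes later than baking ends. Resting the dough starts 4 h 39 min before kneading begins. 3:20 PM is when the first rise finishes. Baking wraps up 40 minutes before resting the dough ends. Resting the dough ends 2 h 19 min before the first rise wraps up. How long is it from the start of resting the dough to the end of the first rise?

Resting the dough ends at 3:20 PM − 139 min = 1:01 PM.
Baking ends at 1:01 PM − 40 min = 12:21 PM.
Kneading starts at 12:21 PM + 279 min = 5:00 PM.
Resting the dough starts at 5:00 PM − 279 min = 12:21 PM.
From 12:21 PM to 3:20 PM is 2 hours 59 minutes.

2 hours 59 minutes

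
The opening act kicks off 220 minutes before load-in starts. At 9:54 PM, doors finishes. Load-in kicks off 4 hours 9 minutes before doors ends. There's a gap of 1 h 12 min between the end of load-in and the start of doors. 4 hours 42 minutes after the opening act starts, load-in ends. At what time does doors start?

7:59 PM

Load-in starts at 9:54 PM − 249 min = 5:45 PM.
The opening act starts at 5:45 PM − 220 min = 2:05 PM.
Load-in ends at 2:05 PM + 282 min = 6:47 PM.
Doors starts at 6:47 PM + 72 min = 7:59 PM.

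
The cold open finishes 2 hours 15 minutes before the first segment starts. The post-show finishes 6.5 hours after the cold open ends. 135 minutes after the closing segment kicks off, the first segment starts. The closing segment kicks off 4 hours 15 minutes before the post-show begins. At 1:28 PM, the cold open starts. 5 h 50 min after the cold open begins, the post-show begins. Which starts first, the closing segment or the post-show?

the closing segment

The post-show starts at 1:28 PM + 350 min = 7:18 PM.
The closing segment starts at 7:18 PM − 255 min = 3:03 PM.
The closing segment starts at 3:03 PM and the post-show starts at 7:18 PM, so the closing segment is first.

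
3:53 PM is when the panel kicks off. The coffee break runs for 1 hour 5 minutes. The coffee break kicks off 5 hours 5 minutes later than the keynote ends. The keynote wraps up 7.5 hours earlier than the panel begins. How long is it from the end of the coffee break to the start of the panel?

The keynote ends at 3:53 PM − 450 min = 8:23 AM.
The coffee break starts at 8:23 AM + 305 min = 1:28 PM.
The coffee break ends at 1:28 PM + 65 min = 2:33 PM.
From 2:33 PM to 3:53 PM is 1 h 20 min.

1 h 20 min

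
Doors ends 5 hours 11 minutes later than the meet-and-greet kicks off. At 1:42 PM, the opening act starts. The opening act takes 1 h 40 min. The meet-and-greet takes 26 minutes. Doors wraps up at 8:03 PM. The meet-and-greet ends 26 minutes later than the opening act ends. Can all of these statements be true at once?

The opening act ends at 1:42 PM + 100 min = 3:22 PM.
The meet-and-greet ends at 3:22 PM + 26 min = 3:48 PM.
The meet-and-greet starts at 3:48 PM − 26 min = 3:22 PM.
Doors ends at 3:22 PM + 311 min = 8:33 PM.
But doors is also said to end at 8:03 PM — a 30-minute conflict.

No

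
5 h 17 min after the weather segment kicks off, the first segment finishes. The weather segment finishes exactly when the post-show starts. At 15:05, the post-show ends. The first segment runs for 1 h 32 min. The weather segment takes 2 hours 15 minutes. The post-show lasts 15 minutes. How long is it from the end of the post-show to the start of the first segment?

1 hour 15 minutes

The post-show starts at 15:05 − 15 min = 14:50.
So the weather segment ends at 14:50.
The weather segment starts at 14:50 − 135 min = 12:35.
The first segment ends at 12:35 + 317 min = 17:52.
The first segment starts at 17:52 − 92 min = 16:20.
From 15:05 to 16:20 is 1 hour 15 minutes.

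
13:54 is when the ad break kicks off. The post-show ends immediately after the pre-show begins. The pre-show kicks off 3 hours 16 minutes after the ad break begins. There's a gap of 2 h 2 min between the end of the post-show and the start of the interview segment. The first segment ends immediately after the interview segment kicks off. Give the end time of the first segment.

19:12

The pre-show starts at 13:54 + 196 min = 17:10.
So the post-show ends at 17:10.
The interview segment starts at 17:10 + 122 min = 19:12.
So the first segment ends at 19:12.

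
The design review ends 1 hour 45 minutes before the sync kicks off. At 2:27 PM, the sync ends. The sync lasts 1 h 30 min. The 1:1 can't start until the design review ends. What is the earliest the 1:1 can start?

The sync starts at 2:27 PM − 90 min = 12:57 PM.
The design review ends at 12:57 PM − 105 min = 11:12 AM.
The 1:1 is bounded by the design review, so the earliest it can start is 11:12 AM.

11:12 AM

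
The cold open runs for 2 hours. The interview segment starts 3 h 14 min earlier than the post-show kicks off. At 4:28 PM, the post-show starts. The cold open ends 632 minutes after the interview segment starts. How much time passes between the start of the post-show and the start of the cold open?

The interview segment starts at 4:28 PM − 194 min = 1:14 PM.
The cold open ends at 1:14 PM + 632 min = 11:46 PM.
The cold open starts at 11:46 PM − 120 min = 9:46 PM.
From 4:28 PM to 9:46 PM is 5 hours 18 minutes.

5 hours 18 minutes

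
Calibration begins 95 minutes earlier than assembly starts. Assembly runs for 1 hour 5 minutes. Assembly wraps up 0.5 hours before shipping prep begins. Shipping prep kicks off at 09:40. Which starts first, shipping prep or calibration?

calibration

Assembly ends at 09:40 − 30 min = 09:10.
Assembly starts at 09:10 − 65 min = 08:05.
Calibration starts at 08:05 − 95 min = 06:30.
Shipping prep starts at 09:40 and calibration starts at 06:30, so calibration is first.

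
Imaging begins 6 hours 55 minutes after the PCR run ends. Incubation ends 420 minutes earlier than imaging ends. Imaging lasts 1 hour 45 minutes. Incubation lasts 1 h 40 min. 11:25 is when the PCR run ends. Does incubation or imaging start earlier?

incubation

Imaging starts at 11:25 + 415 min = 18:20.
Imaging ends at 18:20 + 105 min = 20:05.
Incubation ends at 20:05 − 420 min = 13:05.
Incubation starts at 13:05 − 100 min = 11:25.
Incubation starts at 11:25 and imaging starts at 18:20, so incubation is first.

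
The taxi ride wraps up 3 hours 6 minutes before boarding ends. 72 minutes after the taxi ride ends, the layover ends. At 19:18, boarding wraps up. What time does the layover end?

The taxi ride ends at 19:18 − 186 min = 16:12.
The layover ends at 16:12 + 72 min = 17:24.

17:24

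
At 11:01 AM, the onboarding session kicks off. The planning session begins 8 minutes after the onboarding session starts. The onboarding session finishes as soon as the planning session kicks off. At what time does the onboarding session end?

The planning session starts at 11:01 AM + 8 min = 11:09 AM.
So the onboarding session ends at 11:09 AM.

11:09 AM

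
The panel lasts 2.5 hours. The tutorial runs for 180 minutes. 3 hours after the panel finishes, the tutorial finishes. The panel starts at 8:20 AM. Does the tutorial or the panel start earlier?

the panel

The panel ends at 8:20 AM + 150 min = 10:50 AM.
The tutorial ends at 10:50 AM + 180 min = 1:50 PM.
The tutorial starts at 1:50 PM − 180 min = 10:50 AM.
The tutorial starts at 10:50 AM and the panel starts at 8:20 AM, so the panel is first.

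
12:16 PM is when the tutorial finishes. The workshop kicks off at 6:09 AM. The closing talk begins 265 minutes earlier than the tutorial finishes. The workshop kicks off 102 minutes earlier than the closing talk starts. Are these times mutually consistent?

The closing talk starts at 12:16 PM − 265 min = 7:51 AM.
The workshop starts at 7:51 AM − 102 min = 6:09 AM.
That matches the stated 6:09 AM, so the schedule is consistent.

Yes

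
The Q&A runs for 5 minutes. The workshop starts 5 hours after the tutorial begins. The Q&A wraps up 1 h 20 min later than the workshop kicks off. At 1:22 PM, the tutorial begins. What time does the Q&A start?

7:37 PM

The workshop starts at 1:22 PM + 300 min = 6:22 PM.
The Q&A ends at 6:22 PM + 80 min = 7:42 PM.
The Q&A starts at 7:42 PM − 5 min = 7:37 PM.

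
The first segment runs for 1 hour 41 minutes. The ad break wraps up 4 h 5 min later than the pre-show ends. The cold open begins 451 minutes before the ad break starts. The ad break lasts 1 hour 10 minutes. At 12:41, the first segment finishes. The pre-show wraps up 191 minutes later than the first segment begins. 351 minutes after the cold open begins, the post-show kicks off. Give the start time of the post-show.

15:26

The first segment starts at 12:41 − 101 min = 11:00.
The pre-show ends at 11:00 + 191 min = 14:11.
The ad break ends at 14:11 + 245 min = 18:16.
The ad break starts at 18:16 − 70 min = 17:06.
The cold open starts at 17:06 − 451 min = 09:35.
The post-show starts at 09:35 + 351 min = 15:26.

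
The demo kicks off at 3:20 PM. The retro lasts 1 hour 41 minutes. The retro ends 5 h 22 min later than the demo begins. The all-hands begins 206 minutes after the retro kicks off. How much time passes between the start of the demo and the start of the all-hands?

427 minutes

The retro ends at 3:20 PM + 322 min = 8:42 PM.
The retro starts at 8:42 PM − 101 min = 7:01 PM.
The all-hands starts at 7:01 PM + 206 min = 10:27 PM.
From 3:20 PM to 10:27 PM is 427 minutes.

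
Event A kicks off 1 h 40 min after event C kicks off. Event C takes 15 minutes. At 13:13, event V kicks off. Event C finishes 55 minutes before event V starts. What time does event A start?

Event C ends at 13:13 − 55 min = 12:18.
Event C starts at 12:18 − 15 min = 12:03.
Event A starts at 12:03 + 100 min = 13:43.

13:43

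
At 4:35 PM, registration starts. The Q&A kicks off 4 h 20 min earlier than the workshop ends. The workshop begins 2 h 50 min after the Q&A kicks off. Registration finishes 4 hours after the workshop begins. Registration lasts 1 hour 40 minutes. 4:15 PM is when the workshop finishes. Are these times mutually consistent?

No

The Q&A starts at 4:15 PM − 260 min = 11:55 AM.
The workshop starts at 11:55 AM + 170 min = 2:45 PM.
Registration ends at 2:45 PM + 240 min = 6:45 PM.
Registration starts at 6:45 PM − 100 min = 5:05 PM.
But registration is also said to start at 4:35 PM — a 30-minute conflict.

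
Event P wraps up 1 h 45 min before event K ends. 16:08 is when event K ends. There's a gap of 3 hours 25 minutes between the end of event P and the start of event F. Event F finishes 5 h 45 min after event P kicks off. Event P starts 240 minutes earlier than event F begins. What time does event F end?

19:33

Event P ends at 16:08 − 105 min = 14:23.
Event F starts at 14:23 + 205 min = 17:48.
Event P starts at 17:48 − 240 min = 13:48.
Event F ends at 13:48 + 345 min = 19:33.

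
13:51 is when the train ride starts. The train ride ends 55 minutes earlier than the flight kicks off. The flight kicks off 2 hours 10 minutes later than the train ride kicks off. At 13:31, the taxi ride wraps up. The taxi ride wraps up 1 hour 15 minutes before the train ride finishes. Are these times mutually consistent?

The flight starts at 13:51 + 130 min = 16:01.
The train ride ends at 16:01 − 55 min = 15:06.
The taxi ride ends at 15:06 − 75 min = 13:51.
But the taxi ride is also said to end at 13:31 — a 20-minute conflict.

No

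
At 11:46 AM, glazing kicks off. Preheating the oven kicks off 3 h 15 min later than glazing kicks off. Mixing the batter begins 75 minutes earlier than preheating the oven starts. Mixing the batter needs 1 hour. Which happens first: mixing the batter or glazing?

Preheating the oven starts at 11:46 AM + 195 min = 3:01 PM.
Mixing the batter starts at 3:01 PM − 75 min = 1:46 PM.
Mixing the batter starts at 1:46 PM and glazing starts at 11:46 AM, so glazing is first.

glazing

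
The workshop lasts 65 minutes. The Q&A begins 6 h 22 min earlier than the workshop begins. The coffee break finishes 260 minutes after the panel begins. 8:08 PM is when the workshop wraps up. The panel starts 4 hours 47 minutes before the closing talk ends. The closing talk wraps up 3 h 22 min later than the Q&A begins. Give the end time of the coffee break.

3:36 PM

The workshop starts at 8:08 PM − 65 min = 7:03 PM.
The Q&A starts at 7:03 PM − 382 min = 12:41 PM.
The closing talk ends at 12:41 PM + 202 min = 4:03 PM.
The panel starts at 4:03 PM − 287 min = 11:16 AM.
The coffee break ends at 11:16 AM + 260 min = 3:36 PM.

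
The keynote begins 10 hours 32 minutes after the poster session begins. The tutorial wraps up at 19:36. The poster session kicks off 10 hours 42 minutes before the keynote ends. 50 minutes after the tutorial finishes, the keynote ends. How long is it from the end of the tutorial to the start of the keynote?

The keynote ends at 19:36 + 50 min = 20:26.
The poster session starts at 20:26 − 642 min = 09:44.
The keynote starts at 09:44 + 632 min = 20:16.
From 19:36 to 20:16 is 40 minutes.

40 minutes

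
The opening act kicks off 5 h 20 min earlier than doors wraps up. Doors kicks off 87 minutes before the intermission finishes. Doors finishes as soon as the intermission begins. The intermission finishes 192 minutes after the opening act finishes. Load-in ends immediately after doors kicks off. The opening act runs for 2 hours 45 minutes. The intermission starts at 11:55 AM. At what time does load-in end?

11:05 AM

Doors ends at 11:55 AM.
The opening act starts at 11:55 AM − 320 min = 6:35 AM.
The opening act ends at 6:35 AM + 165 min = 9:20 AM.
The intermission ends at 9:20 AM + 192 min = 12:32 PM.
Doors starts at 12:32 PM − 87 min = 11:05 AM.
So load-in ends at 11:05 AM.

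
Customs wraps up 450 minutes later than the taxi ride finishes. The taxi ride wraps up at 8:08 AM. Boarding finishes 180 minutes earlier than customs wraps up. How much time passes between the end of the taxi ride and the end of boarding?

270 minutes

Customs ends at 8:08 AM + 450 min = 3:38 PM.
Boarding ends at 3:38 PM − 180 min = 12:38 PM.
From 8:08 AM to 12:38 PM is 270 minutes.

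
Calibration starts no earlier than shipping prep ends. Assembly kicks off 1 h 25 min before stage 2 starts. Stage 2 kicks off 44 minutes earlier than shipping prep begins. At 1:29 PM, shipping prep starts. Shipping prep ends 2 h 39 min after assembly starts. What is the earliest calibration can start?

Stage 2 starts at 1:29 PM − 44 min = 12:45 PM.
Assembly starts at 12:45 PM − 85 min = 11:20 AM.
Shipping prep ends at 11:20 AM + 159 min = 1:59 PM.
Calibration is bounded by shipping prep, so the earliest it can start is 1:59 PM.

1:59 PM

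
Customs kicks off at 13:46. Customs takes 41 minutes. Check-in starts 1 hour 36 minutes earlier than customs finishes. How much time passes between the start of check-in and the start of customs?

Customs ends at 13:46 + 41 min = 14:27.
Check-in starts at 14:27 − 96 min = 12:51.
From 12:51 to 13:46 is 55 minutes.

55 minutes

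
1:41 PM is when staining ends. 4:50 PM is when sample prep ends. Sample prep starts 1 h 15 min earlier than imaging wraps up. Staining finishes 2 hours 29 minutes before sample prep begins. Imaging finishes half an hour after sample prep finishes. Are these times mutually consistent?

No

Imaging ends at 4:50 PM + 30 min = 5:20 PM.
Sample prep starts at 5:20 PM − 75 min = 4:05 PM.
Staining ends at 4:05 PM − 149 min = 1:36 PM.
But staining is also said to end at 1:41 PM — a 5-minute conflict.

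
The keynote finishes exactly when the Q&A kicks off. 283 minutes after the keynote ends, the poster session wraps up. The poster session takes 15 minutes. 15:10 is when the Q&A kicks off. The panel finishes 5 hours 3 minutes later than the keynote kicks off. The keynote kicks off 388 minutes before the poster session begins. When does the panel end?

18:13

The keynote ends at 15:10.
The poster session ends at 15:10 + 283 min = 19:53.
The poster session starts at 19:53 − 15 min = 19:38.
The keynote starts at 19:38 − 388 min = 13:10.
The panel ends at 13:10 + 303 min = 18:13.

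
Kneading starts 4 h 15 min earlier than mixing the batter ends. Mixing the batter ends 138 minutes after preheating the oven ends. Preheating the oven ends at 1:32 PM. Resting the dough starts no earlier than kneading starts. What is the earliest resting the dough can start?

11:35 AM

Mixing the batter ends at 1:32 PM + 138 min = 3:50 PM.
Kneading starts at 3:50 PM − 255 min = 11:35 AM.
Resting the dough is bounded by kneading, so the earliest it can start is 11:35 AM.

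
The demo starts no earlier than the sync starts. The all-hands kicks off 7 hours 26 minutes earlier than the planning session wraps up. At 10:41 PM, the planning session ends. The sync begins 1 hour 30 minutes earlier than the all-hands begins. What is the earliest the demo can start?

1:45 PM

The all-hands starts at 10:41 PM − 446 min = 3:15 PM.
The sync starts at 3:15 PM − 90 min = 1:45 PM.
The demo is bounded by the sync, so the earliest it can start is 1:45 PM.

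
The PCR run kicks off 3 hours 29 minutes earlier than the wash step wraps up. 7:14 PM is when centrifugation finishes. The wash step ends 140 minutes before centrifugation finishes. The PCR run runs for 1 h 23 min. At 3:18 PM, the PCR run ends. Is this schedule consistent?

The wash step ends at 7:14 PM − 140 min = 4:54 PM.
The PCR run starts at 4:54 PM − 209 min = 1:25 PM.
The PCR run ends at 1:25 PM + 83 min = 2:48 PM.
But the PCR run is also said to end at 3:18 PM — a 30-minute conflict.

No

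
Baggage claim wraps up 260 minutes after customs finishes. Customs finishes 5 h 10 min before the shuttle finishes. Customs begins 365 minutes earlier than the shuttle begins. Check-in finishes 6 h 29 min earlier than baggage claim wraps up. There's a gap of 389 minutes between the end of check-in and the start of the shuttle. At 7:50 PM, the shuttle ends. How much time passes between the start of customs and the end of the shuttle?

Customs ends at 7:50 PM − 310 min = 2:40 PM.
Baggage claim ends at 2:40 PM + 260 min = 7:00 PM.
Check-in ends at 7:00 PM − 389 min = 12:31 PM.
The shuttle starts at 12:31 PM + 389 min = 7:00 PM.
Customs starts at 7:00 PM − 365 min = 12:55 PM.
From 12:55 PM to 7:50 PM is 6 h 55 min.

6 h 55 min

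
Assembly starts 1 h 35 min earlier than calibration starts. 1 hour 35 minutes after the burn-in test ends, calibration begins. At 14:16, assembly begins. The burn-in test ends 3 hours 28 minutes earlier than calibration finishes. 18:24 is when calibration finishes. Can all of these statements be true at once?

No

The burn-in test ends at 18:24 − 208 min = 14:56.
Calibration starts at 14:56 + 95 min = 16:31.
Assembly starts at 16:31 − 95 min = 14:56.
But assembly is also said to start at 14:16 — a 40-minute conflict.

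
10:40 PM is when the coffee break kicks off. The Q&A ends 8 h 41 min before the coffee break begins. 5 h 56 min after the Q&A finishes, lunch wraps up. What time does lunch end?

7:55 PM

The Q&A ends at 10:40 PM − 521 min = 1:59 PM.
Lunch ends at 1:59 PM + 356 min = 7:55 PM.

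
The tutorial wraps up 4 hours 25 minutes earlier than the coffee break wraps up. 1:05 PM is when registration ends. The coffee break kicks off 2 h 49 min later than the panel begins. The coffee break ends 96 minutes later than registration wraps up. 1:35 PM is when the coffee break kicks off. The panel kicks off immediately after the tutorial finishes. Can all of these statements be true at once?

No

The coffee break ends at 1:05 PM + 96 min = 2:41 PM.
The tutorial ends at 2:41 PM − 265 min = 10:16 AM.
So the panel starts at 10:16 AM.
The coffee break starts at 10:16 AM + 169 min = 1:05 PM.
But the coffee break is also said to start at 1:35 PM — a 30-minute conflict.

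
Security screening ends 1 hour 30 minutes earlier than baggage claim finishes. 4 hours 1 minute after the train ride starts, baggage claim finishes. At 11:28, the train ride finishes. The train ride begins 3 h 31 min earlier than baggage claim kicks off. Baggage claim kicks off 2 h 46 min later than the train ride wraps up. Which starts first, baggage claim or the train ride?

the train ride

Baggage claim starts at 11:28 + 166 min = 14:14.
The train ride starts at 14:14 − 211 min = 10:43.
Baggage claim starts at 14:14 and the train ride starts at 10:43, so the train ride is first.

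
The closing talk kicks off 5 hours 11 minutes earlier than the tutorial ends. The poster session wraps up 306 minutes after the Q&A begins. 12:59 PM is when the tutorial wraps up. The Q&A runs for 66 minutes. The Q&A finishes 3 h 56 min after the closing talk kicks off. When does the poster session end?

3:44 PM

The closing talk starts at 12:59 PM − 311 min = 7:48 AM.
The Q&A ends at 7:48 AM + 236 min = 11:44 AM.
The Q&A starts at 11:44 AM − 66 min = 10:38 AM.
The poster session ends at 10:38 AM + 306 min = 3:44 PM.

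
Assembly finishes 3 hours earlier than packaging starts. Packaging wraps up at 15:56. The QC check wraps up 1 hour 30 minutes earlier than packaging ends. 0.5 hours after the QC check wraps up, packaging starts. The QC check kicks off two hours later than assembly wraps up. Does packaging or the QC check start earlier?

The QC check ends at 15:56 − 90 min = 14:26.
Packaging starts at 14:26 + 30 min = 14:56.
Assembly ends at 14:56 − 180 min = 11:56.
The QC check starts at 11:56 + 120 min = 13:56.
Packaging starts at 14:56 and the QC check starts at 13:56, so the QC check is first.

the QC check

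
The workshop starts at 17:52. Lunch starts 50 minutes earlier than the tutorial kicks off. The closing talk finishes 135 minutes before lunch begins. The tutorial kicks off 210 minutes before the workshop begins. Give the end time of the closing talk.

The tutorial starts at 17:52 − 210 min = 14:22.
Lunch starts at 14:22 − 50 min = 13:32.
The closing talk ends at 13:32 − 135 min = 11:17.

11:17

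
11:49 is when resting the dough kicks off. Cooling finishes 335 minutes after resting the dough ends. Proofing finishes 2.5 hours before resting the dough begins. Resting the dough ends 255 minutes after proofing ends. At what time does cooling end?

Proofing ends at 11:49 − 150 min = 09:19.
Resting the dough ends at 09:19 + 255 min = 13:34.
Cooling ends at 13:34 + 335 min = 19:09.

19:09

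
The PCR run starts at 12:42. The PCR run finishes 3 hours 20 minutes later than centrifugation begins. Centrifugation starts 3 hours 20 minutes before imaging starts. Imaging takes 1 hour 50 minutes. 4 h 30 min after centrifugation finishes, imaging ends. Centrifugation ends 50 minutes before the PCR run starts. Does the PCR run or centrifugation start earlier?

Centrifugation ends at 12:42 − 50 min = 11:52.
Imaging ends at 11:52 + 270 min = 16:22.
Imaging starts at 16:22 − 110 min = 14:32.
Centrifugation starts at 14:32 − 200 min = 11:12.
The PCR run starts at 12:42 and centrifugation starts at 11:12, so centrifugation is first.

centrifugation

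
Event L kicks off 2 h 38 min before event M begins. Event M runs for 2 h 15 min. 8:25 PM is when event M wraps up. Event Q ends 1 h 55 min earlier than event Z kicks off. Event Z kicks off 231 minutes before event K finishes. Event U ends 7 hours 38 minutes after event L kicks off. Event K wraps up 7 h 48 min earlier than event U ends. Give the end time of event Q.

9:36 AM

Event M starts at 8:25 PM − 135 min = 6:10 PM.
Event L starts at 6:10 PM − 158 min = 3:32 PM.
Event U ends at 3:32 PM + 458 min = 11:10 PM.
Event K ends at 11:10 PM − 468 min = 3:22 PM.
Event Z starts at 3:22 PM − 231 min = 11:31 AM.
Event Q ends at 11:31 AM − 115 min = 9:36 AM.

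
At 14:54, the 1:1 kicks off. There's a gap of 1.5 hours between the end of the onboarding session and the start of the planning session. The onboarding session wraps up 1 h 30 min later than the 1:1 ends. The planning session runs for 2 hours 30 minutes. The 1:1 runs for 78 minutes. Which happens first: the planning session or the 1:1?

The 1:1 ends at 14:54 + 78 min = 16:12.
The onboarding session ends at 16:12 + 90 min = 17:42.
The planning session starts at 17:42 + 90 min = 19:12.
The planning session starts at 19:12 and the 1:1 starts at 14:54, so the 1:1 is first.

the 1:1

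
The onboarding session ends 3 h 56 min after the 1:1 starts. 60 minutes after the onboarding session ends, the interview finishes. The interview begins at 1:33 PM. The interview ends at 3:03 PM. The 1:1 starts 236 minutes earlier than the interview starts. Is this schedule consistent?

The 1:1 starts at 1:33 PM − 236 min = 9:37 AM.
The onboarding session ends at 9:37 AM + 236 min = 1:33 PM.
The interview ends at 1:33 PM + 60 min = 2:33 PM.
But the interview is also said to end at 3:03 PM — a 30-minute conflict.

No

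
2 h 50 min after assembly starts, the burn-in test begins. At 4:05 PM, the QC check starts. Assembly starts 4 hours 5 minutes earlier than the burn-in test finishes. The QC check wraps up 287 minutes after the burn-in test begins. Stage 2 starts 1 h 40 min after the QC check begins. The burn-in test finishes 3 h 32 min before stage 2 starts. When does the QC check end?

5:45 PM

Stage 2 starts at 4:05 PM + 100 min = 5:45 PM.
The burn-in test ends at 5:45 PM − 212 min = 2:13 PM.
Assembly starts at 2:13 PM − 245 min = 10:08 AM.
The burn-in test starts at 10:08 AM + 170 min = 12:58 PM.
The QC check ends at 12:58 PM + 287 min = 5:45 PM.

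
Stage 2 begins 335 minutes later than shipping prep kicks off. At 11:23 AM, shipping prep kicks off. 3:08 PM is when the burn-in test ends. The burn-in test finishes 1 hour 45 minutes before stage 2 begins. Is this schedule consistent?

No

Stage 2 starts at 11:23 AM + 335 min = 4:58 PM.
The burn-in test ends at 4:58 PM − 105 min = 3:13 PM.
But the burn-in test is also said to end at 3:08 PM — a 5-minute conflict.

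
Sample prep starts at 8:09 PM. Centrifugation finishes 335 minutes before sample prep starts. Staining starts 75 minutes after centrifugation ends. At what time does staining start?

Centrifugation ends at 8:09 PM − 335 min = 2:34 PM.
Staining starts at 2:34 PM + 75 min = 3:49 PM.

3:49 PM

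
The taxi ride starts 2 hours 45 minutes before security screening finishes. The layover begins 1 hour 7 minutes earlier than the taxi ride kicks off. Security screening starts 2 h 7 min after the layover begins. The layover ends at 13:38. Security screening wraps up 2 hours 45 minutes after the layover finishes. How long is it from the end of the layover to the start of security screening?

an hour

Security screening ends at 13:38 + 165 min = 16:23.
The taxi ride starts at 16:23 − 165 min = 13:38.
The layover starts at 13:38 − 67 min = 12:31.
Security screening starts at 12:31 + 127 min = 14:38.
From 13:38 to 14:38 is an hour.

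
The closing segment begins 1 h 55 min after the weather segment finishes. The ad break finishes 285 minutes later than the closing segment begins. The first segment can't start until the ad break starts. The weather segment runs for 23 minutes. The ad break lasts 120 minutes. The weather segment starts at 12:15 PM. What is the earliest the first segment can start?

5:18 PM

The weather segment ends at 12:15 PM + 23 min = 12:38 PM.
The closing segment starts at 12:38 PM + 115 min = 2:33 PM.
The ad break ends at 2:33 PM + 285 min = 7:18 PM.
The ad break starts at 7:18 PM − 120 min = 5:18 PM.
The first segment is bounded by the ad break, so the earliest it can start is 5:18 PM.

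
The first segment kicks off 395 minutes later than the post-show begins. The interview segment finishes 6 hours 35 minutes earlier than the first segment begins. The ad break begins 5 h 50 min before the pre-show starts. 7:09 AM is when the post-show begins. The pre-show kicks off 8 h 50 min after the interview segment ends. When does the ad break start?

The first segment starts at 7:09 AM + 395 min = 1:44 PM.
The interview segment ends at 1:44 PM − 395 min = 7:09 AM.
The pre-show starts at 7:09 AM + 530 min = 3:59 PM.
The ad break starts at 3:59 PM − 350 min = 10:09 AM.

10:09 AM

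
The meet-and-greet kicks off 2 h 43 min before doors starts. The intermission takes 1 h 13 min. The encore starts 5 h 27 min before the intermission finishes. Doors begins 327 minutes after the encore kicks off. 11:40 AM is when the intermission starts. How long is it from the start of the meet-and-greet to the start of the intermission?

90 minutes

The intermission ends at 11:40 AM + 73 min = 12:53 PM.
The encore starts at 12:53 PM − 327 min = 7:26 AM.
Doors starts at 7:26 AM + 327 min = 12:53 PM.
The meet-and-greet starts at 12:53 PM − 163 min = 10:10 AM.
From 10:10 AM to 11:40 AM is 90 minutes.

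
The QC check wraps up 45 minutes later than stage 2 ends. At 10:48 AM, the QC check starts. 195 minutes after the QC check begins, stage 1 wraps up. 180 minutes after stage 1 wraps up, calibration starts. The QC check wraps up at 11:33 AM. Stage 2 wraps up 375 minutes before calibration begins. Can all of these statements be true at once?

Stage 1 ends at 10:48 AM + 195 min = 2:03 PM.
Calibration starts at 2:03 PM + 180 min = 5:03 PM.
Stage 2 ends at 5:03 PM − 375 min = 10:48 AM.
The QC check ends at 10:48 AM + 45 min = 11:33 AM.
That matches the stated 11:33 AM, so the schedule is consistent.

Yes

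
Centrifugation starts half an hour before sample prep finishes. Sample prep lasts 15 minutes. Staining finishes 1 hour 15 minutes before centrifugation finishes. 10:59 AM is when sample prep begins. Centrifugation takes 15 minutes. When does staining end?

9:44 AM

Sample prep ends at 10:59 AM + 15 min = 11:14 AM.
Centrifugation starts at 11:14 AM − 30 min = 10:44 AM.
Centrifugation ends at 10:44 AM + 15 min = 10:59 AM.
Staining ends at 10:59 AM − 75 min = 9:44 AM.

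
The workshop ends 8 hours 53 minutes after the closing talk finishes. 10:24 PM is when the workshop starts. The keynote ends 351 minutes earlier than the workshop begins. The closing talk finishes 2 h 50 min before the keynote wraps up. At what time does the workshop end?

The keynote ends at 10:24 PM − 351 min = 4:33 PM.
The closing talk ends at 4:33 PM − 170 min = 1:43 PM.
The workshop ends at 1:43 PM + 533 min = 10:36 PM.

10:36 PM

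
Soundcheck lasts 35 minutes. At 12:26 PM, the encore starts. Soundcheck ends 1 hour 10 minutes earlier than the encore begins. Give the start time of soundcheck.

10:41 AM

Soundcheck ends at 12:26 PM − 70 min = 11:16 AM.
Soundcheck starts at 11:16 AM − 35 min = 10:41 AM.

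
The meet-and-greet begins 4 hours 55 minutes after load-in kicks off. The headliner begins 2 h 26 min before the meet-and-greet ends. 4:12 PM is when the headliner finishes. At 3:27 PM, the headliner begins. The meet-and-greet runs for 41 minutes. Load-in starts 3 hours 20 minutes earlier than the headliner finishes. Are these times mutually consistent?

Load-in starts at 4:12 PM − 200 min = 12:52 PM.
The meet-and-greet starts at 12:52 PM + 295 min = 5:47 PM.
The meet-and-greet ends at 5:47 PM + 41 min = 6:28 PM.
The headliner starts at 6:28 PM − 146 min = 4:02 PM.
But the headliner is also said to start at 3:27 PM — a 35-minute conflict.

No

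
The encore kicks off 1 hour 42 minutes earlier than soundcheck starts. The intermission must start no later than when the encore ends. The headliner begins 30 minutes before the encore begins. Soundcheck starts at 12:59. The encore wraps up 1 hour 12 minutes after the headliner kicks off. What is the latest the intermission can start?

11:59

The encore starts at 12:59 − 102 min = 11:17.
The headliner starts at 11:17 − 30 min = 10:47.
The encore ends at 10:47 + 72 min = 11:59.
The intermission is bounded by the encore, so the latest it can start is 11:59.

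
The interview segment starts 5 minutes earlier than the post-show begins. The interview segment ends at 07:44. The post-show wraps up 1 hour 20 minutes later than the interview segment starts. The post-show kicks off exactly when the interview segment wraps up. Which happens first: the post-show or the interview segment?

The post-show starts at 07:44.
The interview segment starts at 07:44 − 5 min = 07:39.
The post-show starts at 07:44 and the interview segment starts at 07:39, so the interview segment is first.

the interview segment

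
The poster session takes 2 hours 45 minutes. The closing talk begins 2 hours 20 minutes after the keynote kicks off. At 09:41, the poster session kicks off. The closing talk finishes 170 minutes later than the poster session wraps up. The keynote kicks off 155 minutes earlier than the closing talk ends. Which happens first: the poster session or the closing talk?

The poster session ends at 09:41 + 165 min = 12:26.
The closing talk ends at 12:26 + 170 min = 15:16.
The keynote starts at 15:16 − 155 min = 12:41.
The closing talk starts at 12:41 + 140 min = 15:01.
The poster session starts at 09:41 and the closing talk starts at 15:01, so the poster session is first.

the poster session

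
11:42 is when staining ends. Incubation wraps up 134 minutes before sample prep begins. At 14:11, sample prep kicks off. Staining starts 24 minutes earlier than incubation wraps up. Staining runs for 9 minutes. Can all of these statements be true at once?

Yes

Incubation ends at 14:11 − 134 min = 11:57.
Staining starts at 11:57 − 24 min = 11:33.
Staining ends at 11:33 + 9 min = 11:42.
That matches the stated 11:42, so the schedule is consistent.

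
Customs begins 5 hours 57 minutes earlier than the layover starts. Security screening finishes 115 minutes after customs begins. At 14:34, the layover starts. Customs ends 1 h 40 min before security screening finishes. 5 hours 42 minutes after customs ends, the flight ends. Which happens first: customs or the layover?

Customs starts at 14:34 − 357 min = 08:37.
Customs starts at 08:37 and the layover starts at 14:34, so customs is first.

customs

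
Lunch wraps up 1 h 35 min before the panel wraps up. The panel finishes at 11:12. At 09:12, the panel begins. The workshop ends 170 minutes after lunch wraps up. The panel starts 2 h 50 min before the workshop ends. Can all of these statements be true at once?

Lunch ends at 11:12 − 95 min = 09:37.
The workshop ends at 09:37 + 170 min = 12:27.
The panel starts at 12:27 − 170 min = 09:37.
But the panel is also said to start at 09:12 — a 25-minute conflict.

No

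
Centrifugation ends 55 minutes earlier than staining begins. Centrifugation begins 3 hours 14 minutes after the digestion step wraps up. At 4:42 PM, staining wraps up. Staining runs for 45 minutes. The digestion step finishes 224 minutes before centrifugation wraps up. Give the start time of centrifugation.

2:32 PM

Staining starts at 4:42 PM − 45 min = 3:57 PM.
Centrifugation ends at 3:57 PM − 55 min = 3:02 PM.
The digestion step ends at 3:02 PM − 224 min = 11:18 AM.
Centrifugation starts at 11:18 AM + 194 min = 2:32 PM.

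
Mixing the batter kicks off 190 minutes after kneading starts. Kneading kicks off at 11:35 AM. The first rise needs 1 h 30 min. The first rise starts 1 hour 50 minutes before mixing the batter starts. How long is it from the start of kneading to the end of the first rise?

Mixing the batter starts at 11:35 AM + 190 min = 2:45 PM.
The first rise starts at 2:45 PM − 110 min = 12:55 PM.
The first rise ends at 12:55 PM + 90 min = 2:25 PM.
From 11:35 AM to 2:25 PM is 2 h 50 min.

2 h 50 min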